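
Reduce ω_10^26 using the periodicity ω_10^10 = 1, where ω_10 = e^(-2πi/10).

Since ω_10^10 = 1, powers reduce modulo 10.
26 mod 10 = 6
So ω_10^26 = ω_10^6 = e^(-2πi·6/10)

ω_10^26 = ω_10^6 = -0.8090+0.5878i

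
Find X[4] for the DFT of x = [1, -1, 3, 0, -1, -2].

X[4] = Σ(n=0 to 5) x[n] · ω_6^(4n) where ω_6 = e^(-2πi/6)
= (1)·ω_6^0 + (-1)·ω_6^4 + (3)·ω_6^8 + (0)·ω_6^12 + (-1)·ω_6^16 + (-2)·ω_6^20

X[4] = 1.5000-2.5981i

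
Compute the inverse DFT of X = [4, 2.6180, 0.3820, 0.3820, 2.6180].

x[n] = (1/5) Σ(k=0 to 4) X[k] · e^(2πikn/5)

Computing each x[n]:
x[0] = 2
x[1] = 1
x[2] = 0
x[3] = 0
x[4] = 1

x = [2, 1, 0, 0, 1]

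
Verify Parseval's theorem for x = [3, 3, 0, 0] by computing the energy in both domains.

Time domain:
Σ|x[n]|² = |3|² + |3|² + |0|² + |0|² = 18.0000

Frequency domain:
(1/4)Σ|X[k]|² = (1/4)(|6|² + |3-3i|² + |0|² + |3+3i|²) = (1/4)·72.0000 = 18.0000

Both sides agree, confirming Parseval's theorem.

Σ|x[n]|² = (1/N)Σ|X[k]|² = 18.0000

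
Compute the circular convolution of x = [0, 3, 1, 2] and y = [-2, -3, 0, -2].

(x ⊛ y)[n] = Σ(m=0 to 3) x[m] · y[(n-m) mod 4]

Computing each output sample:
(x ⊛ y)[0] = -12
(x ⊛ y)[1] = -8
(x ⊛ y)[2] = -15
(x ⊛ y)[3] = -7

x ⊛ y = [-12, -8, -15, -7]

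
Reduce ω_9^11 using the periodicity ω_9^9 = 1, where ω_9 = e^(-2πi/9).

Since ω_9^9 = 1, powers reduce modulo 9.
11 mod 9 = 2
So ω_9^11 = ω_9^2 = e^(-2πi·2/9)

ω_9^11 = ω_9^2 = 0.1736-0.9848i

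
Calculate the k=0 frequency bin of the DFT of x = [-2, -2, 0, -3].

X[0] = Σ(n=0 to 3) x[n] · ω_4^0 = Σ x[n]
= (-2) + (-2) + (0) + (-3)

X[0] = -7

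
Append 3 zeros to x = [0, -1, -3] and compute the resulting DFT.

Original 3-point DFT: [-4, 2.0000-1.7321i, 2.0000+1.7321i]
Zero-padded 6-point DFT provides frequency interpolation.

DFT_6([x, 0, ...]) = [-4, 1.0000+3.4641i, 2.0000-1.7321i, -2, 2.0000+1.7321i, 1.0000-3.4641i]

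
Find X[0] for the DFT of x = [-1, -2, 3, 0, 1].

X[0] = Σ(n=0 to 4) x[n] · ω_5^0 = Σ x[n]
= (-1) + (-2) + (3) + (0) + (1)

X[0] = 1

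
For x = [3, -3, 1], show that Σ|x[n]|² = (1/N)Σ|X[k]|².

Time domain:
Σ|x[n]|² = |3|² + |-3|² + |1|² = 19.0000

Frequency domain:
(1/3)Σ|X[k]|² = (1/3)(|1|² + |4.0000+3.4641i|² + |4.0000-3.4641i|²) = (1/3)·57.0000 = 19.0000

Both sides agree, confirming Parseval's theorem.

Σ|x[n]|² = (1/N)Σ|X[k]|² = 19.0000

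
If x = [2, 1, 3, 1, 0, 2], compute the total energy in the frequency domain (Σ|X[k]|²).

Parseval: Σ|x[n]|² = (1/N)Σ|X[k]|², so Σ|X[k]|² = N·Σ|x[n]|² = 6·19.0000

Σ|X[k]|² = N·Σ|x[n]|² = 6·19.0000 = 114.0000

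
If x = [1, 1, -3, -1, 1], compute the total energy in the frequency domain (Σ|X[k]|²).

Parseval: Σ|x[n]|² = (1/N)Σ|X[k]|², so Σ|X[k]|² = N·Σ|x[n]|² = 5·13.0000

Σ|X[k]|² = N·Σ|x[n]|² = 5·13.0000 = 65.0000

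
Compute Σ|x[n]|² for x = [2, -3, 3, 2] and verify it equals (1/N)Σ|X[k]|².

Time domain:
Σ|x[n]|² = |2|² + |-3|² + |3|² + |2|² = 26.0000

Frequency domain:
(1/4)Σ|X[k]|² = (1/4)(|4|² + |-1+5i|² + |6|² + |-1-5i|²) = (1/4)·104.0000 = 26.0000

Both sides agree, confirming Parseval's theorem.

Σ|x[n]|² = (1/N)Σ|X[k]|² = 26.0000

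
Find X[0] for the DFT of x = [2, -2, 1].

X[0] = Σ(n=0 to 2) x[n] · ω_3^0 = Σ x[n]
= (2) + (-2) + (1)

X[0] = 1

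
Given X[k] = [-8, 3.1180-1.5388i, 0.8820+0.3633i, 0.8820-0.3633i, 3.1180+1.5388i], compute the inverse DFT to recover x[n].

x[n] = (1/5) Σ(k=0 to 4) X[k] · e^(2πikn/5)

Computing each x[n]:
x[0] = 0
x[1] = -1
x[2] = -2
x[3] = -3
x[4] = -2

x = [0, -1, -2, -3, -2]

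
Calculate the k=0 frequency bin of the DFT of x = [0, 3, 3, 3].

X[0] = Σ(n=0 to 3) x[n] · ω_4^0 = Σ x[n]
= (0) + (3) + (3) + (3)

X[0] = 9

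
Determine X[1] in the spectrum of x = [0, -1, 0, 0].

X[1] = Σ(n=0 to 3) x[n] · ω_4^(1n) where ω_4 = e^(-2πi/4)
= (0)·ω_4^0 + (-1)·ω_4^1 + (0)·ω_4^2 + (0)·ω_4^3

X[1] = 1i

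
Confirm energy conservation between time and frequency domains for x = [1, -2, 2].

Time domain:
Σ|x[n]|² = |1|² + |-2|² + |2|² = 9.0000

Frequency domain:
(1/3)Σ|X[k]|² = (1/3)(|1|² + |1.0000+3.4641i|² + |1.0000-3.4641i|²) = (1/3)·27.0000 = 9.0000

Both sides agree, confirming Parseval's theorem.

Σ|x[n]|² = (1/N)Σ|X[k]|² = 9.0000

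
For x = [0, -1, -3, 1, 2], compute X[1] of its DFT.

X[1] = Σ(n=0 to 4) x[n] · ω_5^(1n) where ω_5 = e^(-2πi/5)
= (0)·ω_5^0 + (-1)·ω_5^1 + (-3)·ω_5^2 + (1)·ω_5^3 + (2)·ω_5^4

X[1] = 1.9271+5.2043i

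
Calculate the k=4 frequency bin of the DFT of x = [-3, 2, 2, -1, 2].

X[4] = Σ(n=0 to 4) x[n] · ω_5^(4n) where ω_5 = e^(-2πi/5)
= (-3)·ω_5^0 + (2)·ω_5^4 + (2)·ω_5^8 + (-1)·ω_5^12 + (2)·ω_5^16

X[4] = -2.5729+1.7634i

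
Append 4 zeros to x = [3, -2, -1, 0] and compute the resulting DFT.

Original 4-point DFT: [0, 4+2i, 4, 4-2i]
Zero-padded 8-point DFT provides frequency interpolation.

DFT_8([x, 0, ...]) = [0, 1.5858+2.4142i, 4+2i, 4.4142+0.4142i, 4, 4.4142-0.4142i, 4-2i, 1.5858-2.4142i]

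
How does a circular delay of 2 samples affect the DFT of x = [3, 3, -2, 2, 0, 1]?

Time shift by 2: X_shifted[k] = ω_6^(2k) · X[k]
Shifted x = [0, 1, 3, 3, -2, 2]

DFT(x[n-2]) = [7, -2.0000-3.4641i, 1.0000+5.1962i, -5, 1.0000-5.1962i, -2.0000+3.4641i]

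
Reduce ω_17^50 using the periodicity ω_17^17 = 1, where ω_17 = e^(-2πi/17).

Since ω_17^17 = 1, powers reduce modulo 17.
50 mod 17 = 16
So ω_17^50 = ω_17^16 = e^(-2πi·16/17)

ω_17^50 = ω_17^16 = 0.9325+0.3612i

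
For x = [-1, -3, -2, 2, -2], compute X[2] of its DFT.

X[2] = Σ(n=0 to 4) x[n] · ω_5^(2n) where ω_5 = e^(-2πi/5)
= (-1)·ω_5^0 + (-3)·ω_5^2 + (-2)·ω_5^4 + (2)·ω_5^6 + (-2)·ω_5^8

X[2] = 3.0451-3.2164i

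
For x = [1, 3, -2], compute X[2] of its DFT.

X[2] = Σ(n=0 to 2) x[n] · ω_3^(2n) where ω_3 = e^(-2πi/3)
= (1)·ω_3^0 + (3)·ω_3^2 + (-2)·ω_3^4

X[2] = 0.5000+4.3301i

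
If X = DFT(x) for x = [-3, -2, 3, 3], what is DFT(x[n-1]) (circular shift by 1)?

Time shift by 1: X_shifted[k] = ω_4^(1k) · X[k]
Shifted x = [3, -3, -2, 3]

DFT(x[n-1]) = [1, 5+6i, 1, 5-6i]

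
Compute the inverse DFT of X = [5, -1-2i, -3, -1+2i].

x[n] = (1/4) Σ(k=0 to 3) X[k] · e^(2πikn/4)

Computing each x[n]:
x[0] = 0
x[1] = 3
x[2] = 1
x[3] = 1

x = [0, 3, 1, 1]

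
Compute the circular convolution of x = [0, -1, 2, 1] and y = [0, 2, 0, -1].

(x ⊛ y)[n] = Σ(m=0 to 3) x[m] · y[(n-m) mod 4]

Computing each output sample:
(x ⊛ y)[0] = 3
(x ⊛ y)[1] = -2
(x ⊛ y)[2] = -3
(x ⊛ y)[3] = 4

x ⊛ y = [3, -2, -3, 4]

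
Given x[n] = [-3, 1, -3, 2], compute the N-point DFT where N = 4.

X[k] = Σ(n=0 to 3) x[n] · ω_4^(nk)
where ω_4 = e^(-2πi/4)

Computing each X[k]:
X[0] = -3
X[1] = 1i
X[2] = -9
X[3] = -1i

X = [-3, 1i, -9, -1i]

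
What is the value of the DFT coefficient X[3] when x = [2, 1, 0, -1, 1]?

X[3] = Σ(n=0 to 4) x[n] · ω_5^(3n) where ω_5 = e^(-2πi/5)
= (2)·ω_5^0 + (1)·ω_5^3 + (0)·ω_5^6 + (-1)·ω_5^9 + (1)·ω_5^12

X[3] = 0.0729-0.9511i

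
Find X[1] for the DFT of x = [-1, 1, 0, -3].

X[1] = Σ(n=0 to 3) x[n] · ω_4^(1n) where ω_4 = e^(-2πi/4)
= (-1)·ω_4^0 + (1)·ω_4^1 + (0)·ω_4^2 + (-3)·ω_4^3

X[1] = -1-4i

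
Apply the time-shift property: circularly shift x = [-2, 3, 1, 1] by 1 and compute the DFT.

Time shift by 1: X_shifted[k] = ω_4^(1k) · X[k]
Shifted x = [1, -2, 3, 1]

DFT(x[n-1]) = [3, -2+3i, 5, -2-3i]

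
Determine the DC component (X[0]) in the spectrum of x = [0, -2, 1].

X[0] = Σ(n=0 to 2) x[n] · ω_3^0 = Σ x[n]
= (0) + (-2) + (1)

X[0] = -1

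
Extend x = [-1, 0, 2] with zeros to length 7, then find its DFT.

Original 3-point DFT: [1, -2.0000+1.7321i, -2.0000-1.7321i]
Zero-padded 7-point DFT provides frequency interpolation.

DFT_7([x, 0, ...]) = [1, -1.4450-1.9499i, -2.8019+0.8678i, 0.2470+1.5637i, 0.2470-1.5637i, -2.8019-0.8678i, -1.4450+1.9499i]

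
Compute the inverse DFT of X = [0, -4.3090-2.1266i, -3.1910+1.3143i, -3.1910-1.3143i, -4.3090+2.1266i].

x[n] = (1/5) Σ(k=0 to 4) X[k] · e^(2πikn/5)

Computing each x[n]:
x[0] = -3
x[1] = 1
x[2] = 2
x[3] = 0
x[4] = 0

x = [-3, 1, 2, 0, 0]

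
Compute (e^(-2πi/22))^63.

Since ω_22^22 = 1, powers reduce modulo 22.
63 mod 22 = 19
So ω_22^63 = ω_22^19 = e^(-2πi·19/22)

ω_22^63 = ω_22^19 = 0.6549+0.7557i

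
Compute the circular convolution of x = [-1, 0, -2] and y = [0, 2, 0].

(x ⊛ y)[n] = Σ(m=0 to 2) x[m] · y[(n-m) mod 3]

Computing each output sample:
(x ⊛ y)[0] = -4
(x ⊛ y)[1] = -2
(x ⊛ y)[2] = 0

x ⊛ y = [-4, -2, 0]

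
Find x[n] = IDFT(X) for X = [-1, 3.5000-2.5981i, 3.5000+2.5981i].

x[n] = (1/3) Σ(k=0 to 2) X[k] · e^(2πikn/3)

Computing each x[n]:
x[0] = 2
x[1] = 0
x[2] = -3

x = [2, 0, -3]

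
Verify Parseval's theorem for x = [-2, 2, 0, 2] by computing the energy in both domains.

Time domain:
Σ|x[n]|² = |-2|² + |2|² + |0|² + |2|² = 12.0000

Frequency domain:
(1/4)Σ|X[k]|² = (1/4)(|2|² + |-2|² + |-6|² + |-2|²) = (1/4)·48.0000 = 12.0000

Both sides agree, confirming Parseval's theorem.

Σ|x[n]|² = (1/N)Σ|X[k]|² = 12.0000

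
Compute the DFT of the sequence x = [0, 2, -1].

X[k] = Σ(n=0 to 2) x[n] · ω_3^(nk)
where ω_3 = e^(-2πi/3)

Computing each X[k]:
X[0] = 1
X[1] = -0.5000-2.5981i
X[2] = -0.5000+2.5981i

X = [1, -0.5000-2.5981i, -0.5000+2.5981i]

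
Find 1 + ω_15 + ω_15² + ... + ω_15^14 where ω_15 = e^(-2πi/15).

Sum of all nth roots of unity equals 0 for n > 1 (geometric series with r ≠ 1).

0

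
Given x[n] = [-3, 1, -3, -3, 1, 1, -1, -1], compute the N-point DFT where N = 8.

X[k] = Σ(n=0 to 7) x[n] · ω_8^(nk)
where ω_8 = e^(-2πi/8)

Computing each X[k]:
X[0] = -8
X[1] = -2.5858+3.4142i
X[2] = 2-6i
X[3] = -5.4142-0.5858i
X[4] = -4
X[5] = -5.4142+0.5858i
X[6] = 2+6i
X[7] = -2.5858-3.4142i

X = [-8, -2.5858+3.4142i, 2-6i, -5.4142-0.5858i, -4, -5.4142+0.5858i, 2+6i, -2.5858-3.4142i]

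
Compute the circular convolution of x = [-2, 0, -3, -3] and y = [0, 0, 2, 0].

(x ⊛ y)[n] = Σ(m=0 to 3) x[m] · y[(n-m) mod 4]

Computing each output sample:
(x ⊛ y)[0] = -6
(x ⊛ y)[1] = -6
(x ⊛ y)[2] = -4
(x ⊛ y)[3] = 0

x ⊛ y = [-6, -6, -4, 0]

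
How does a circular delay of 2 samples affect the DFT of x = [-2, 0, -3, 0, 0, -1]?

Time shift by 2: X_shifted[k] = ω_6^(2k) · X[k]
Shifted x = [0, -1, -2, 0, -3, 0]

DFT(x[n-2]) = [-6, 2, 3.0000+1.7321i, -4, 3.0000-1.7321i, 2]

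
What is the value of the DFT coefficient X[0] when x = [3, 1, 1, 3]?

X[0] = Σ(n=0 to 3) x[n] · ω_4^0 = Σ x[n]
= (3) + (1) + (1) + (3)

X[0] = 8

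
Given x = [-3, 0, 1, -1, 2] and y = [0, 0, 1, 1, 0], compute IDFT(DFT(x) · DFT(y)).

(x ⊛ y)[n] = Σ(m=0 to 4) x[m] · y[(n-m) mod 5]

Computing each output sample:
(x ⊛ y)[0] = 0
(x ⊛ y)[1] = 1
(x ⊛ y)[2] = -1
(x ⊛ y)[3] = -3
(x ⊛ y)[4] = 1

x ⊛ y = [0, 1, -1, -3, 1]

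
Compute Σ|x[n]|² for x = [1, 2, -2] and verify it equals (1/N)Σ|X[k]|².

Time domain:
Σ|x[n]|² = |1|² + |2|² + |-2|² = 9.0000

Frequency domain:
(1/3)Σ|X[k]|² = (1/3)(|1|² + |1.0000-3.4641i|² + |1.0000+3.4641i|²) = (1/3)·27.0000 = 9.0000

Both sides agree, confirming Parseval's theorem.

Σ|x[n]|² = (1/N)Σ|X[k]|² = 9.0000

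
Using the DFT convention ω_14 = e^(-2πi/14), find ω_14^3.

ω_14^3 = e^(-2πi·3/14)
= cos(-2π·3/14) + i·sin(-2π·3/14)
= cos(-6π/14) + i·sin(-6π/14)

ω_14^3 = cos(-6π/14) + i·sin(-6π/14) = 0.2225-0.9749i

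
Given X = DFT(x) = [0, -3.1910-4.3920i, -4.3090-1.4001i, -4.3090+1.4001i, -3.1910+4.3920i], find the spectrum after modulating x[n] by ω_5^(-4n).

Modulation property: DFT(ω_5^(-4n)·x[n]) = X[(k-4) mod 5], so circularly shift X by 4 positions.

X[k-4] = [-3.1910-4.3920i, -4.3090-1.4001i, -4.3090+1.4001i, -3.1910+4.3920i, 0]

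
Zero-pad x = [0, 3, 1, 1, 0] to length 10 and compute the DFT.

Original 5-point DFT: [5, -0.6910-2.8532i, -1.8090-1.7634i, -1.8090+1.7634i, -0.6910+2.8532i]
Zero-padded 10-point DFT provides frequency interpolation.

DFT_10([x, 0, ...]) = [5, 2.4271-3.6655i, -0.6910-2.8532i, -0.9271-1.6776i, -1.8090-1.7634i, -3, -1.8090+1.7634i, -0.9271+1.6776i, -0.6910+2.8532i, 2.4271+3.6655i]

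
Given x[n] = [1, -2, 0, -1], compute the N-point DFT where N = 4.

X[k] = Σ(n=0 to 3) x[n] · ω_4^(nk)
where ω_4 = e^(-2πi/4)

Computing each X[k]:
X[0] = -2
X[1] = 1+1i
X[2] = 4
X[3] = 1-1i

X = [-2, 1+1i, 4, 1-1i]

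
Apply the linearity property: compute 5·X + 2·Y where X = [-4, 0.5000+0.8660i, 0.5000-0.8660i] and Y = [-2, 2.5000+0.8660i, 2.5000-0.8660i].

By linearity: DFT(5x + 2y) = 5·DFT(x) + 2·DFT(y)
= 5·[-4, 0.5000+0.8660i, 0.5000-0.8660i] + 2·[-2, 2.5000+0.8660i, 2.5000-0.8660i]

Computing element-wise:
Z[0] = 5·(-4) + 2·(-2) = -24
Z[1] = 5·(0.5000+0.8660i) + 2·(2.5000+0.8660i) = 7.5000+6.0620i
Z[2] = 5·(0.5000-0.8660i) + 2·(2.5000-0.8660i) = 7.5000-6.0620i

DFT(5x + 2y) = 5·X + 2·Y = [-24, 7.5000+6.0620i, 7.5000-6.0620i]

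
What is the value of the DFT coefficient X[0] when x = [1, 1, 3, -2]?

X[0] = Σ(n=0 to 3) x[n] · ω_4^0 = Σ x[n]
= (1) + (1) + (3) + (-2)

X[0] = 3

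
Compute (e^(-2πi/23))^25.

Since ω_23^23 = 1, powers reduce modulo 23.
25 mod 23 = 2
So ω_23^25 = ω_23^2 = e^(-2πi·2/23)

ω_23^25 = ω_23^2 = 0.8544-0.5196i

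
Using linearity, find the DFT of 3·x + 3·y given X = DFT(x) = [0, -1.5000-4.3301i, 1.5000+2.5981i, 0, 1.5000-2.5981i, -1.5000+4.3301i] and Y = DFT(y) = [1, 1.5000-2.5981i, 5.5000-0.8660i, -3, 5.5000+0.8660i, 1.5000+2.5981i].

By linearity: DFT(3x + 3y) = 3·DFT(x) + 3·DFT(y)
= 3·[0, -1.5000-4.3301i, 1.5000+2.5981i, 0, 1.5000-2.5981i, -1.5000+4.3301i] + 3·[1, 1.5000-2.5981i, 5.5000-0.8660i, -3, 5.5000+0.8660i, 1.5000+2.5981i]

Computing element-wise:
Z[0] = 3·(0) + 3·(1) = 3
Z[1] = 3·(-1.5000-4.3301i) + 3·(1.5000-2.5981i) = -20.7846i
Z[2] = 3·(1.5000+2.5981i) + 3·(5.5000-0.8660i) = 21.0000+5.1963i
Z[3] = 3·(0) + 3·(-3) = -9
Z[4] = 3·(1.5000-2.5981i) + 3·(5.5000+0.8660i) = 21.0000-5.1963i
Z[5] = 3·(-1.5000+4.3301i) + 3·(1.5000+2.5981i) = 20.7846i

DFT(3x + 3y) = 3·X + 3·Y = [3, -20.7846i, 21.0000+5.1963i, -9, 21.0000-5.1963i, 20.7846i]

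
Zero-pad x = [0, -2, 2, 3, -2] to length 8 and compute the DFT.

Original 5-point DFT: [1, -5.2812+0.5878i, 4.7812-0.9511i, 4.7812+0.9511i, -5.2812-0.5878i]
Zero-padded 8-point DFT provides frequency interpolation.

DFT_8([x, 0, ...]) = [1, -1.5355-2.7071i, -4+5i, 5.5355+1.2929i, -1, 5.5355-1.2929i, -4-5i, -1.5355+2.7071i]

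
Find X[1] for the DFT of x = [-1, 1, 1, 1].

X[1] = Σ(n=0 to 3) x[n] · ω_4^(1n) where ω_4 = e^(-2πi/4)
= (-1)·ω_4^0 + (1)·ω_4^1 + (1)·ω_4^2 + (1)·ω_4^3

X[1] = -2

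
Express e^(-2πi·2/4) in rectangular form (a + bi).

ω_4^2 = e^(-2πi·2/4)
= cos(-2π·2/4) + i·sin(-2π·2/4)
= cos(-4π/4) + i·sin(-4π/4)

ω_4^2 = cos(-4π/4) + i·sin(-4π/4) = -1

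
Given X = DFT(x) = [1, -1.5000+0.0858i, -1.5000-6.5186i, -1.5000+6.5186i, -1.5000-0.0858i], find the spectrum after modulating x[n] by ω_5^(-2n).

Modulation property: DFT(ω_5^(-2n)·x[n]) = X[(k-2) mod 5], so circularly shift X by 2 positions.

X[k-2] = [-1.5000+6.5186i, -1.5000-0.0858i, 1, -1.5000+0.0858i, -1.5000-6.5186i]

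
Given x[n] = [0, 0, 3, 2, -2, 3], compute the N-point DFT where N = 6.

X[k] = Σ(n=0 to 5) x[n] · ω_6^(nk)
where ω_6 = e^(-2πi/6)

Computing each X[k]:
X[0] = 6
X[1] = -1.0000-1.7321i
X[2] = 6.9282i
X[3] = -4
X[4] = -6.9282i
X[5] = -1.0000+1.7321i

X = [6, -1.0000-1.7321i, 6.9282i, -4, -6.9282i, -1.0000+1.7321i]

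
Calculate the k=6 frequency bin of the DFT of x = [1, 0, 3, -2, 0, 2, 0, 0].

X[6] = Σ(n=0 to 7) x[n] · ω_8^(6n) where ω_8 = e^(-2πi/8)
= (1)·ω_8^0 + (0)·ω_8^6 + (3)·ω_8^12 + (-2)·ω_8^18 + (0)·ω_8^24 + (2)·ω_8^30 + (0)·ω_8^36 + (0)·ω_8^42

X[6] = -2+4i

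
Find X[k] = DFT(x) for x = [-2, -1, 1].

X[k] = Σ(n=0 to 2) x[n] · ω_3^(nk)
where ω_3 = e^(-2πi/3)

Computing each X[k]:
X[0] = -2
X[1] = -2.0000+1.7321i
X[2] = -2.0000-1.7321i

X = [-2, -2.0000+1.7321i, -2.0000-1.7321i]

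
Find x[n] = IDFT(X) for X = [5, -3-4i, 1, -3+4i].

x[n] = (1/4) Σ(k=0 to 3) X[k] · e^(2πikn/4)

Computing each x[n]:
x[0] = 0
x[1] = 3
x[2] = 3
x[3] = -1

x = [0, 3, 3, -1]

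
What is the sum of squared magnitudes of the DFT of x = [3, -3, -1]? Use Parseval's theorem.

Parseval: Σ|x[n]|² = (1/N)Σ|X[k]|², so Σ|X[k]|² = N·Σ|x[n]|² = 3·19.0000

Σ|X[k]|² = N·Σ|x[n]|² = 3·19.0000 = 57.0000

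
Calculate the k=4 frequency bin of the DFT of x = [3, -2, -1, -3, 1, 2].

X[4] = Σ(n=0 to 5) x[n] · ω_6^(4n) where ω_6 = e^(-2πi/6)
= (3)·ω_6^0 + (-2)·ω_6^4 + (-1)·ω_6^8 + (-3)·ω_6^12 + (1)·ω_6^16 + (2)·ω_6^20

X[4] = -1.7321i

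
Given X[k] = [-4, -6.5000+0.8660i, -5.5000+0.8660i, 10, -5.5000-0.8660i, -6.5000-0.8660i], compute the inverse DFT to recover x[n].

x[n] = (1/6) Σ(k=0 to 5) X[k] · e^(2πikn/6)

Computing each x[n]:
x[0] = -3
x[1] = -3
x[2] = 3
x[3] = -2
x[4] = 3
x[5] = -2

x = [-3, -3, 3, -2, 3, -2]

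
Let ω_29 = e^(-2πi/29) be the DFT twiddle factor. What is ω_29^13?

ω_29^13 = e^(-2πi·13/29)
= cos(-2π·13/29) + i·sin(-2π·13/29)
= cos(-26π/29) + i·sin(-26π/29)

ω_29^13 = cos(-26π/29) + i·sin(-26π/29) = -0.9477-0.3193i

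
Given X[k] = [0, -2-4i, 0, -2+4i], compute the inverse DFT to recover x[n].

x[n] = (1/4) Σ(k=0 to 3) X[k] · e^(2πikn/4)

Computing each x[n]:
x[0] = -1
x[1] = 2
x[2] = 1
x[3] = -2

x = [-1, 2, 1, -2]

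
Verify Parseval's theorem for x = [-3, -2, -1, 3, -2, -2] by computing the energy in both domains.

Time domain:
Σ|x[n]|² = |-3|² + |-2|² + |-1|² + |3|² + |-2|² + |-2|² = 31.0000

Frequency domain:
(1/6)Σ|X[k]|² = (1/6)(|-7|² + |-6.5000-0.8660i|² + |3.5000+0.8660i|² + |-5|² + |3.5000-0.8660i|² + |-6.5000+0.8660i|²) = (1/6)·186.0000 = 31.0000

Both sides agree, confirming Parseval's theorem.

Σ|x[n]|² = (1/N)Σ|X[k]|² = 31.0000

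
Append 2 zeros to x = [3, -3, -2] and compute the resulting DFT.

Original 3-point DFT: [-2, 5.5000+0.8660i, 5.5000-0.8660i]
Zero-padded 5-point DFT provides frequency interpolation.

DFT_5([x, 0, ...]) = [-2, 3.6910+4.0287i, 4.8090-0.1388i, 4.8090+0.1388i, 3.6910-4.0287i]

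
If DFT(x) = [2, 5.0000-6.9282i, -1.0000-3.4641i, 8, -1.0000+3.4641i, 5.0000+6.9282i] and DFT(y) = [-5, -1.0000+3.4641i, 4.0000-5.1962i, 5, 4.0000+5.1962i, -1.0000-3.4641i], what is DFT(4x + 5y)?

By linearity: DFT(4x + 5y) = 4·DFT(x) + 5·DFT(y)
= 4·[2, 5.0000-6.9282i, -1.0000-3.4641i, 8, -1.0000+3.4641i, 5.0000+6.9282i] + 5·[-5, -1.0000+3.4641i, 4.0000-5.1962i, 5, 4.0000+5.1962i, -1.0000-3.4641i]

Computing element-wise:
Z[0] = 4·(2) + 5·(-5) = -17
Z[1] = 4·(5.0000-6.9282i) + 5·(-1.0000+3.4641i) = 15.0000-10.3923i
Z[2] = 4·(-1.0000-3.4641i) + 5·(4.0000-5.1962i) = 16.0000-39.8374i
Z[3] = 4·(8) + 5·(5) = 57
Z[4] = 4·(-1.0000+3.4641i) + 5·(4.0000+5.1962i) = 16.0000+39.8374i
Z[5] = 4·(5.0000+6.9282i) + 5·(-1.0000-3.4641i) = 15.0000+10.3923i

DFT(4x + 5y) = 4·X + 5·Y = [-17, 15.0000-10.3923i, 16.0000-39.8374i, 57, 16.0000+39.8374i, 15.0000+10.3923i]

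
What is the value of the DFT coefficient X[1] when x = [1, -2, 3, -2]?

X[1] = Σ(n=0 to 3) x[n] · ω_4^(1n) where ω_4 = e^(-2πi/4)
= (1)·ω_4^0 + (-2)·ω_4^1 + (3)·ω_4^2 + (-2)·ω_4^3

X[1] = -2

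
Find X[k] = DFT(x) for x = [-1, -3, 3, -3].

X[k] = Σ(n=0 to 3) x[n] · ω_4^(nk)
where ω_4 = e^(-2πi/4)

Computing each X[k]:
X[0] = -4
X[1] = -4
X[2] = 8
X[3] = -4

X = [-4, -4, 8, -4]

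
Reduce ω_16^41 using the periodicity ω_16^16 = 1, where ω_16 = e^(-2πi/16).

Since ω_16^16 = 1, powers reduce modulo 16.
41 mod 16 = 9
So ω_16^41 = ω_16^9 = e^(-2πi·9/16)

ω_16^41 = ω_16^9 = -0.9239+0.3827i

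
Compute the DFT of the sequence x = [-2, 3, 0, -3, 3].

X[k] = Σ(n=0 to 4) x[n] · ω_5^(nk)
where ω_5 = e^(-2πi/5)

Computing each X[k]:
X[0] = 1
X[1] = 2.2812-1.7634i
X[2] = -7.7812+2.8532i
X[3] = -7.7812-2.8532i
X[4] = 2.2812+1.7634i

X = [1, 2.2812-1.7634i, -7.7812+2.8532i, -7.7812-2.8532i, 2.2812+1.7634i]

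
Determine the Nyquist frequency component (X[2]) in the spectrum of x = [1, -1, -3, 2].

X[2] = Σ(n=0 to 3) x[n] · ω_4^(2n) where ω_4 = e^(-2πi/4)
= (1)·ω_4^0 + (-1)·ω_4^2 + (-3)·ω_4^4 + (2)·ω_4^6

X[2] = -3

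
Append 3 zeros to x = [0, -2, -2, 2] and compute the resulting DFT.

Original 4-point DFT: [-2, 2+4i, -2, 2-4i]
Zero-padded 7-point DFT provides frequency interpolation.

DFT_7([x, 0, ...]) = [-2, -2.6039+2.6458i, 3.4940+2.6458i, 0.1099-2.6458i, 0.1099+2.6458i, 3.4940-2.6458i, -2.6039-2.6458i]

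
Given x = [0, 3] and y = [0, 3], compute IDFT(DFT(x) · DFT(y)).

(x ⊛ y)[n] = Σ(m=0 to 1) x[m] · y[(n-m) mod 2]

Computing each output sample:
(x ⊛ y)[0] = 9
(x ⊛ y)[1] = 0

x ⊛ y = [9, 0]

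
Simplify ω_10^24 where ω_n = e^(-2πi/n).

Since ω_10^10 = 1, powers reduce modulo 10.
24 mod 10 = 4
So ω_10^24 = ω_10^4 = e^(-2πi·4/10)

ω_10^24 = ω_10^4 = -0.8090-0.5878i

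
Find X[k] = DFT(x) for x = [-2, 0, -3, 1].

X[k] = Σ(n=0 to 3) x[n] · ω_4^(nk)
where ω_4 = e^(-2πi/4)

Computing each X[k]:
X[0] = -4
X[1] = 1+1i
X[2] = -6
X[3] = 1-1i

X = [-4, 1+1i, -6, 1-1i]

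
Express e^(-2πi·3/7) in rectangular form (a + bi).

ω_7^3 = e^(-2πi·3/7)
= cos(-2π·3/7) + i·sin(-2π·3/7)
= cos(-6π/7) + i·sin(-6π/7)

ω_7^3 = cos(-6π/7) + i·sin(-6π/7) = -0.9010-0.4339i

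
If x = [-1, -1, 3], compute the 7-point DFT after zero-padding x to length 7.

Original 3-point DFT: [1, -2.0000+3.4641i, -2.0000-3.4641i]
Zero-padded 7-point DFT provides frequency interpolation.

DFT_7([x, 0, ...]) = [1, -2.2911-2.1430i, -3.4804+2.2766i, 1.7714+2.7794i, 1.7714-2.7794i, -3.4804-2.2766i, -2.2911+2.1430i]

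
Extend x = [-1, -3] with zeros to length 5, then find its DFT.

Original 2-point DFT: [-4, 2]
Zero-padded 5-point DFT provides frequency interpolation.

DFT_5([x, 0, ...]) = [-4, -1.9271+2.8532i, 1.4271+1.7634i, 1.4271-1.7634i, -1.9271-2.8532i]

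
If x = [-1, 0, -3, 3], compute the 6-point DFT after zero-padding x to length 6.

Original 4-point DFT: [-1, 2+3i, -7, 2-3i]
Zero-padded 6-point DFT provides frequency interpolation.

DFT_6([x, 0, ...]) = [-1, -2.5000+2.5981i, 3.5000-2.5981i, -7, 3.5000+2.5981i, -2.5000-2.5981i]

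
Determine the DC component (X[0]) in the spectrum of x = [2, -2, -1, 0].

X[0] = Σ(n=0 to 3) x[n] · ω_4^0 = Σ x[n]
= (2) + (-2) + (-1) + (0)

X[0] = -1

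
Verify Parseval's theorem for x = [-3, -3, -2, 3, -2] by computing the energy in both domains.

Time domain:
Σ|x[n]|² = |-3|² + |-3|² + |-2|² + |3|² + |-2|² = 35.0000

Frequency domain:
(1/5)Σ|X[k]|² = (1/5)(|-7|² + |-5.3541+3.8900i|² + |1.3541-4.1675i|² + |1.3541+4.1675i|² + |-5.3541-3.8900i|²) = (1/5)·175.0000 = 35.0000

Both sides agree, confirming Parseval's theorem.

Σ|x[n]|² = (1/N)Σ|X[k]|² = 35.0000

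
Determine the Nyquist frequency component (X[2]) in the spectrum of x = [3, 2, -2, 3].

X[2] = Σ(n=0 to 3) x[n] · ω_4^(2n) where ω_4 = e^(-2πi/4)
= (3)·ω_4^0 + (2)·ω_4^2 + (-2)·ω_4^4 + (3)·ω_4^6

X[2] = -4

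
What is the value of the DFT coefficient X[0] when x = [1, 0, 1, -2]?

X[0] = Σ(n=0 to 3) x[n] · ω_4^0 = Σ x[n]
= (1) + (0) + (1) + (-2)

X[0] = 0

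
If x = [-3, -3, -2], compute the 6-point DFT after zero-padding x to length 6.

Original 3-point DFT: [-8, -0.5000+0.8660i, -0.5000-0.8660i]
Zero-padded 6-point DFT provides frequency interpolation.

DFT_6([x, 0, ...]) = [-8, -3.5000+4.3301i, -0.5000+0.8660i, -2, -0.5000-0.8660i, -3.5000-4.3301i]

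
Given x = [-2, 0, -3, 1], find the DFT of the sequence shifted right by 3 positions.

Time shift by 3: X_shifted[k] = ω_4^(3k) · X[k]
Shifted x = [0, -3, 1, -2]

DFT(x[n-3]) = [-4, -1+1i, 6, -1-1i]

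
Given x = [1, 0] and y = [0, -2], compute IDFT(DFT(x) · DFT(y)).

(x ⊛ y)[n] = Σ(m=0 to 1) x[m] · y[(n-m) mod 2]

Computing each output sample:
(x ⊛ y)[0] = 0
(x ⊛ y)[1] = -2

x ⊛ y = [0, -2]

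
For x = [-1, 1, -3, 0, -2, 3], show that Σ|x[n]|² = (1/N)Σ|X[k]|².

Time domain:
Σ|x[n]|² = |-1|² + |1|² + |-3|² + |0|² + |-2|² + |3|² = 24.0000

Frequency domain:
(1/6)Σ|X[k]|² = (1/6)(|-2|² + |3.5000+2.5981i|² + |-0.5000+0.8660i|² + |-10|² + |-0.5000-0.8660i|² + |3.5000-2.5981i|²) = (1/6)·144.0000 = 24.0000

Both sides agree, confirming Parseval's theorem.

Σ|x[n]|² = (1/N)Σ|X[k]|² = 24.0000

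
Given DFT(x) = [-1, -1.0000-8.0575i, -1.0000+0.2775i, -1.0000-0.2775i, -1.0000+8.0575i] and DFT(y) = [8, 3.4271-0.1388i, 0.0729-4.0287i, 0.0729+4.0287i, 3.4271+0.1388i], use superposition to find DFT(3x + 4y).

By linearity: DFT(3x + 4y) = 3·DFT(x) + 4·DFT(y)
= 3·[-1, -1.0000-8.0575i, -1.0000+0.2775i, -1.0000-0.2775i, -1.0000+8.0575i] + 4·[8, 3.4271-0.1388i, 0.0729-4.0287i, 0.0729+4.0287i, 3.4271+0.1388i]

Computing element-wise:
Z[0] = 3·(-1) + 4·(8) = 29
Z[1] = 3·(-1.0000-8.0575i) + 4·(3.4271-0.1388i) = 10.7084-24.7277i
Z[2] = 3·(-1.0000+0.2775i) + 4·(0.0729-4.0287i) = -2.7084-15.2823i
Z[3] = 3·(-1.0000-0.2775i) + 4·(0.0729+4.0287i) = -2.7084+15.2823i
Z[4] = 3·(-1.0000+8.0575i) + 4·(3.4271+0.1388i) = 10.7084+24.7277i

DFT(3x + 4y) = 3·X + 4·Y = [29, 10.7084-24.7277i, -2.7084-15.2823i, -2.7084+15.2823i, 10.7084+24.7277i]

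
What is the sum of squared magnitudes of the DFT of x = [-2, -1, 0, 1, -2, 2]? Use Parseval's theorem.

Parseval: Σ|x[n]|² = (1/N)Σ|X[k]|², so Σ|X[k]|² = N·Σ|x[n]|² = 6·14.0000

Σ|X[k]|² = N·Σ|x[n]|² = 6·14.0000 = 84.0000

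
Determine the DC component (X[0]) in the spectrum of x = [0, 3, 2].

X[0] = Σ(n=0 to 2) x[n] · ω_3^0 = Σ x[n]
= (0) + (3) + (2)

X[0] = 5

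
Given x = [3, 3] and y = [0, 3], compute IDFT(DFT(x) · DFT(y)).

(x ⊛ y)[n] = Σ(m=0 to 1) x[m] · y[(n-m) mod 2]

Computing each output sample:
(x ⊛ y)[0] = 9
(x ⊛ y)[1] = 9

x ⊛ y = [9, 9]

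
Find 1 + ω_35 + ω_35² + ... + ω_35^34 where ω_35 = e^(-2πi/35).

Sum of all nth roots of unity equals 0 for n > 1 (geometric series with r ≠ 1).

0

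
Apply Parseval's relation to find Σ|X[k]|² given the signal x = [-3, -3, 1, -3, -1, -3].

Parseval: Σ|x[n]|² = (1/N)Σ|X[k]|², so Σ|X[k]|² = N·Σ|x[n]|² = 6·38.0000

Σ|X[k]|² = N·Σ|x[n]|² = 6·38.0000 = 228.0000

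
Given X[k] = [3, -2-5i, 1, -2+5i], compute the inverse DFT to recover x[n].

x[n] = (1/4) Σ(k=0 to 3) X[k] · e^(2πikn/4)

Computing each x[n]:
x[0] = 0
x[1] = 3
x[2] = 2
x[3] = -2

x = [0, 3, 2, -2]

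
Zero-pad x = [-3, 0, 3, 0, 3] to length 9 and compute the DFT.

Original 5-point DFT: [3, -4.5000+1.0898i, -4.5000+4.6165i, -4.5000-4.6165i, -4.5000-1.0898i]
Zero-padded 9-point DFT provides frequency interpolation.

DFT_9([x, 0, ...]) = [3, -5.2981-3.9805i, -3.5209+0.9023i, -6, -0.1809+4.8828i, -0.1809-4.8828i, -6, -3.5209-0.9023i, -5.2981+3.9805i]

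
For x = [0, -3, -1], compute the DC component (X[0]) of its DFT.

X[0] = Σ(n=0 to 2) x[n] · ω_3^0 = Σ x[n]
= (0) + (-3) + (-1)

X[0] = -4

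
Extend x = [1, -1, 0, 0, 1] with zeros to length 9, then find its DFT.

Original 5-point DFT: [1, 1.0000+1.9021i, 1.0000+1.1756i, 1.0000-1.1756i, 1.0000-1.9021i]
Zero-padded 9-point DFT provides frequency interpolation.

DFT_9([x, 0, ...]) = [1, -0.7057+0.3008i, 1.5924+1.6276i, 1, 2.1133+1.3268i, 2.1133-1.3268i, 1, 1.5924-1.6276i, -0.7057-0.3008i]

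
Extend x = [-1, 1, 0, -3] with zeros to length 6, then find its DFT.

Original 4-point DFT: [-3, -1-4i, 1, -1+4i]
Zero-padded 6-point DFT provides frequency interpolation.

DFT_6([x, 0, ...]) = [-3, 2.5000-0.8660i, -4.5000-0.8660i, 1, -4.5000+0.8660i, 2.5000+0.8660i]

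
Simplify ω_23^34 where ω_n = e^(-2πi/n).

Since ω_23^23 = 1, powers reduce modulo 23.
34 mod 23 = 11
So ω_23^34 = ω_23^11 = e^(-2πi·11/23)

ω_23^34 = ω_23^11 = -0.9907-0.1362i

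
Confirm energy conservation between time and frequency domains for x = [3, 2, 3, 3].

Time domain:
Σ|x[n]|² = |3|² + |2|² + |3|² + |3|² = 31.0000

Frequency domain:
(1/4)Σ|X[k]|² = (1/4)(|11|² + |1i|² + |1|² + |-1i|²) = (1/4)·124.0000 = 31.0000

Both sides agree, confirming Parseval's theorem.

Σ|x[n]|² = (1/N)Σ|X[k]|² = 31.0000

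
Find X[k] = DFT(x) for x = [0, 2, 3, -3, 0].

X[k] = Σ(n=0 to 4) x[n] · ω_5^(nk)
where ω_5 = e^(-2πi/5)

Computing each X[k]:
X[0] = 2
X[1] = 0.6180-5.4288i
X[2] = -1.6180+4.5308i
X[3] = -1.6180-4.5308i
X[4] = 0.6180+5.4288i

X = [2, 0.6180-5.4288i, -1.6180+4.5308i, -1.6180-4.5308i, 0.6180+5.4288i]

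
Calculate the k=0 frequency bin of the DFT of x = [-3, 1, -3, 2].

X[0] = Σ(n=0 to 3) x[n] · ω_4^0 = Σ x[n]
= (-3) + (1) + (-3) + (2)

X[0] = -3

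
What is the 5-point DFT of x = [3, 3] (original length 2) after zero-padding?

Original 2-point DFT: [6, 0]
Zero-padded 5-point DFT provides frequency interpolation.

DFT_5([x, 0, ...]) = [6, 3.9271-2.8532i, 0.5729-1.7634i, 0.5729+1.7634i, 3.9271+2.8532i]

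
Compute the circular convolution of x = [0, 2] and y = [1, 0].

(x ⊛ y)[n] = Σ(m=0 to 1) x[m] · y[(n-m) mod 2]

Computing each output sample:
(x ⊛ y)[0] = 0
(x ⊛ y)[1] = 2

x ⊛ y = [0, 2]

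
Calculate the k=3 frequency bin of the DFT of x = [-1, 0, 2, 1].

X[3] = Σ(n=0 to 3) x[n] · ω_4^(3n) where ω_4 = e^(-2πi/4)
= (-1)·ω_4^0 + (0)·ω_4^3 + (2)·ω_4^6 + (1)·ω_4^9

X[3] = -3-1i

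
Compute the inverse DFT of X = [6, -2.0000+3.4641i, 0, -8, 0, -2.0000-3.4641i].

x[n] = (1/6) Σ(k=0 to 5) X[k] · e^(2πikn/6)

Computing each x[n]:
x[0] = -1
x[1] = 1
x[2] = -1
x[3] = 3
x[4] = 1
x[5] = 3

x = [-1, 1, -1, 3, 1, 3]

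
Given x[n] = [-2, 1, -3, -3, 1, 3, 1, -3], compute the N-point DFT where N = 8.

X[k] = Σ(n=0 to 7) x[n] · ω_8^(nk)
where ω_8 = e^(-2πi/8)

Computing each X[k]:
X[0] = -5
X[1] = -4.4142+5.4142i
X[2] = 1-10i
X[3] = -1.5858-2.5858i
X[4] = -1
X[5] = -1.5858+2.5858i
X[6] = 1+10i
X[7] = -4.4142-5.4142i

X = [-5, -4.4142+5.4142i, 1-10i, -1.5858-2.5858i, -1, -1.5858+2.5858i, 1+10i, -4.4142-5.4142i]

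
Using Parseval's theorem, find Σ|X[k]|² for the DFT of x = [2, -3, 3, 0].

Parseval: Σ|x[n]|² = (1/N)Σ|X[k]|², so Σ|X[k]|² = N·Σ|x[n]|² = 4·22.0000

Σ|X[k]|² = N·Σ|x[n]|² = 4·22.0000 = 88.0000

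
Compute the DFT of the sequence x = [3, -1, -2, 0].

X[k] = Σ(n=0 to 3) x[n] · ω_4^(nk)
where ω_4 = e^(-2πi/4)

Computing each X[k]:
X[0] = 0
X[1] = 5+1i
X[2] = 2
X[3] = 5-1i

X = [0, 5+1i, 2, 5-1i]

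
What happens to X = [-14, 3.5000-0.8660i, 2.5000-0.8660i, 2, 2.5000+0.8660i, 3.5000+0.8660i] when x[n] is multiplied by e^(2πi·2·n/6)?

Modulation property: DFT(ω_6^(-2n)·x[n]) = X[(k-2) mod 6], so circularly shift X by 2 positions.

X[k-2] = [2.5000+0.8660i, 3.5000+0.8660i, -14, 3.5000-0.8660i, 2.5000-0.8660i, 2]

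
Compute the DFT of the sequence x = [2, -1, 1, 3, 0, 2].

X[k] = Σ(n=0 to 5) x[n] · ω_6^(nk)
where ω_6 = e^(-2πi/6)

Computing each X[k]:
X[0] = 7
X[1] = -1.0000+1.7321i
X[2] = 4.0000+3.4641i
X[3] = -1
X[4] = 4.0000-3.4641i
X[5] = -1.0000-1.7321i

X = [7, -1.0000+1.7321i, 4.0000+3.4641i, -1, 4.0000-3.4641i, -1.0000-1.7321i]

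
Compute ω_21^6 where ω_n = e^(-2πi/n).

ω_21^6 = e^(-2πi·6/21)
= cos(-2π·6/21) + i·sin(-2π·6/21)
= cos(-12π/21) + i·sin(-12π/21)

ω_21^6 = cos(-12π/21) + i·sin(-12π/21) = -0.2225-0.9749i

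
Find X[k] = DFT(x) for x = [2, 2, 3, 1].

X[k] = Σ(n=0 to 3) x[n] · ω_4^(nk)
where ω_4 = e^(-2πi/4)

Computing each X[k]:
X[0] = 8
X[1] = -1-1i
X[2] = 2
X[3] = -1+1i

X = [8, -1-1i, 2, -1+1i]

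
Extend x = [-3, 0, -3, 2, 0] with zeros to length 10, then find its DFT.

Original 5-point DFT: [-4, -2.1910+2.9389i, -3.3090-4.7553i, -3.3090+4.7553i, -2.1910-2.9389i]
Zero-padded 10-point DFT provides frequency interpolation.

DFT_10([x, 0, ...]) = [-4, -4.5451+0.9511i, -2.1910+2.9389i, 1.0451-0.5878i, -3.3090-4.7553i, -8, -3.3090+4.7553i, 1.0451+0.5878i, -2.1910-2.9389i, -4.5451-0.9511i]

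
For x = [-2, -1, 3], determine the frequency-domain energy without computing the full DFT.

Parseval: Σ|x[n]|² = (1/N)Σ|X[k]|², so Σ|X[k]|² = N·Σ|x[n]|² = 3·14.0000

Σ|X[k]|² = N·Σ|x[n]|² = 3·14.0000 = 42.0000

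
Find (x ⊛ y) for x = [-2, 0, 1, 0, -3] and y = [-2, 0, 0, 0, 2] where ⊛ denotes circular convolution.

(x ⊛ y)[n] = Σ(m=0 to 4) x[m] · y[(n-m) mod 5]

Computing each output sample:
(x ⊛ y)[0] = 4
(x ⊛ y)[1] = 2
(x ⊛ y)[2] = -2
(x ⊛ y)[3] = -6
(x ⊛ y)[4] = 2

x ⊛ y = [4, 2, -2, -6, 2]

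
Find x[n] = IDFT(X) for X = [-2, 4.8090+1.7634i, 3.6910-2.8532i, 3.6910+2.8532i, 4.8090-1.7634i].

x[n] = (1/5) Σ(k=0 to 4) X[k] · e^(2πikn/5)

Computing each x[n]:
x[0] = 3
x[1] = -1
x[2] = -3
x[3] = 0
x[4] = -1

x = [3, -1, -3, 0, -1]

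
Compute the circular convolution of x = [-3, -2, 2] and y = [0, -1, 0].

(x ⊛ y)[n] = Σ(m=0 to 2) x[m] · y[(n-m) mod 3]

Computing each output sample:
(x ⊛ y)[0] = -2
(x ⊛ y)[1] = 3
(x ⊛ y)[2] = 2

x ⊛ y = [-2, 3, 2]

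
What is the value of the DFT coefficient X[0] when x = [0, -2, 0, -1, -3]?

X[0] = Σ(n=0 to 4) x[n] · ω_5^0 = Σ x[n]
= (0) + (-2) + (0) + (-1) + (-3)

X[0] = -6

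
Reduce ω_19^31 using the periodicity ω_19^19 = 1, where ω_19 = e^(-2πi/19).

Since ω_19^19 = 1, powers reduce modulo 19.
31 mod 19 = 12
So ω_19^31 = ω_19^12 = e^(-2πi·12/19)

ω_19^31 = ω_19^12 = -0.6773+0.7357i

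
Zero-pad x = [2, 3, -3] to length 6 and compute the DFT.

Original 3-point DFT: [2, 2.0000-5.1962i, 2.0000+5.1962i]
Zero-padded 6-point DFT provides frequency interpolation.

DFT_6([x, 0, ...]) = [2, 5, 2.0000-5.1962i, -4, 2.0000+5.1962i, 5]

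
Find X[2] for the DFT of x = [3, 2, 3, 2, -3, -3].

X[2] = Σ(n=0 to 5) x[n] · ω_6^(2n) where ω_6 = e^(-2πi/6)
= (3)·ω_6^0 + (2)·ω_6^2 + (3)·ω_6^4 + (2)·ω_6^6 + (-3)·ω_6^8 + (-3)·ω_6^10

X[2] = 5.5000+0.8660i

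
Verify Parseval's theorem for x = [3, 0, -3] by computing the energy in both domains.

Time domain:
Σ|x[n]|² = |3|² + |0|² + |-3|² = 18.0000

Frequency domain:
(1/3)Σ|X[k]|² = (1/3)(|0|² + |4.5000-2.5981i|² + |4.5000+2.5981i|²) = (1/3)·54.0000 = 18.0000

Both sides agree, confirming Parseval's theorem.

Σ|x[n]|² = (1/N)Σ|X[k]|² = 18.0000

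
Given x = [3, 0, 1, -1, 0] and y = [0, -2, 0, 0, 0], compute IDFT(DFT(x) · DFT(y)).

(x ⊛ y)[n] = Σ(m=0 to 4) x[m] · y[(n-m) mod 5]

Computing each output sample:
(x ⊛ y)[0] = 0
(x ⊛ y)[1] = -6
(x ⊛ y)[2] = 0
(x ⊛ y)[3] = -2
(x ⊛ y)[4] = 2

x ⊛ y = [0, -6, 0, -2, 2]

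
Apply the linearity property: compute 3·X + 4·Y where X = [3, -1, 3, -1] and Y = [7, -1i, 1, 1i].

By linearity: DFT(3x + 4y) = 3·DFT(x) + 4·DFT(y)
= 3·[3, -1, 3, -1] + 4·[7, -1i, 1, 1i]

Computing element-wise:
Z[0] = 3·(3) + 4·(7) = 37
Z[1] = 3·(-1) + 4·(-1i) = -3-4i
Z[2] = 3·(3) + 4·(1) = 13
Z[3] = 3·(-1) + 4·(1i) = -3+4i

DFT(3x + 4y) = 3·X + 4·Y = [37, -3-4i, 13, -3+4i]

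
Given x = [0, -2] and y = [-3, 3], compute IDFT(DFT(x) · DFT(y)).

(x ⊛ y)[n] = Σ(m=0 to 1) x[m] · y[(n-m) mod 2]

Computing each output sample:
(x ⊛ y)[0] = -6
(x ⊛ y)[1] = 6

x ⊛ y = [-6, 6]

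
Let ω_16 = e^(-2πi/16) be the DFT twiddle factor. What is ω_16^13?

ω_16^13 = e^(-2πi·13/16)
= cos(-2π·13/16) + i·sin(-2π·13/16)
= cos(-26π/16) + i·sin(-26π/16)

ω_16^13 = cos(-26π/16) + i·sin(-26π/16) = 0.3827+0.9239i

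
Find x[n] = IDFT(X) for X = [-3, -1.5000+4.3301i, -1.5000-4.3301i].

x[n] = (1/3) Σ(k=0 to 2) X[k] · e^(2πikn/3)

Computing each x[n]:
x[0] = -2
x[1] = -3
x[2] = 2

x = [-2, -3, 2]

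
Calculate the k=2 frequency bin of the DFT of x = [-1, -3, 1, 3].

X[2] = Σ(n=0 to 3) x[n] · ω_4^(2n) where ω_4 = e^(-2πi/4)
= (-1)·ω_4^0 + (-3)·ω_4^2 + (1)·ω_4^4 + (3)·ω_4^6

X[2] = 0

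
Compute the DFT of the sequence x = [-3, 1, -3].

X[k] = Σ(n=0 to 2) x[n] · ω_3^(nk)
where ω_3 = e^(-2πi/3)

Computing each X[k]:
X[0] = -5
X[1] = -2.0000-3.4641i
X[2] = -2.0000+3.4641i

X = [-5, -2.0000-3.4641i, -2.0000+3.4641i]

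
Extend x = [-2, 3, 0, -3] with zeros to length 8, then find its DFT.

Original 4-point DFT: [-2, -2-6i, -2, -2+6i]
Zero-padded 8-point DFT provides frequency interpolation.

DFT_8([x, 0, ...]) = [-2, 2.2426, -2-6i, -6.2426, -2, -6.2426, -2+6i, 2.2426]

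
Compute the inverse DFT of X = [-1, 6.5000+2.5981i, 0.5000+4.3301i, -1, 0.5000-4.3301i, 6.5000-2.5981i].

x[n] = (1/6) Σ(k=0 to 5) X[k] · e^(2πikn/6)

Computing each x[n]:
x[0] = 2
x[1] = -1
x[2] = -1
x[3] = -2
x[4] = -2
x[5] = 3

x = [2, -1, -1, -2, -2, 3]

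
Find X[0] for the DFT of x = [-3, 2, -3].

X[0] = Σ(n=0 to 2) x[n] · ω_3^0 = Σ x[n]
= (-3) + (2) + (-3)

X[0] = -4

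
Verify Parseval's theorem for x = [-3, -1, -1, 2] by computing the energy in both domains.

Time domain:
Σ|x[n]|² = |-3|² + |-1|² + |-1|² + |2|² = 15.0000

Frequency domain:
(1/4)Σ|X[k]|² = (1/4)(|-3|² + |-2+3i|² + |-5|² + |-2-3i|²) = (1/4)·60.0000 = 15.0000

Both sides agree, confirming Parseval's theorem.

Σ|x[n]|² = (1/N)Σ|X[k]|² = 15.0000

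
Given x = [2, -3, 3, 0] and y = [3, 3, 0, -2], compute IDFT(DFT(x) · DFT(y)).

(x ⊛ y)[n] = Σ(m=0 to 3) x[m] · y[(n-m) mod 4]

Computing each output sample:
(x ⊛ y)[0] = 12
(x ⊛ y)[1] = -9
(x ⊛ y)[2] = 0
(x ⊛ y)[3] = 5

x ⊛ y = [12, -9, 0, 5]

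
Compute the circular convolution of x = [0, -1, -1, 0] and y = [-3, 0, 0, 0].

(x ⊛ y)[n] = Σ(m=0 to 3) x[m] · y[(n-m) mod 4]

Computing each output sample:
(x ⊛ y)[0] = 0
(x ⊛ y)[1] = 3
(x ⊛ y)[2] = 3
(x ⊛ y)[3] = 0

x ⊛ y = [0, 3, 3, 0]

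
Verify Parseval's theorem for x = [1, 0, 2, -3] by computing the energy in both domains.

Time domain:
Σ|x[n]|² = |1|² + |0|² + |2|² + |-3|² = 14.0000

Frequency domain:
(1/4)Σ|X[k]|² = (1/4)(|0|² + |-1-3i|² + |6|² + |-1+3i|²) = (1/4)·56.0000 = 14.0000

Both sides agree, confirming Parseval's theorem.

Σ|x[n]|² = (1/N)Σ|X[k]|² = 14.0000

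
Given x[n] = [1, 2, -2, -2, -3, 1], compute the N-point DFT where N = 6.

X[k] = Σ(n=0 to 5) x[n] · ω_6^(nk)
where ω_6 = e^(-2πi/6)

Computing each X[k]:
X[0] = -3
X[1] = 7.0000-1.7321i
X[2] = 0
X[3] = -5
X[4] = 0
X[5] = 7.0000+1.7321i

X = [-3, 7.0000-1.7321i, 0, -5, 0, 7.0000+1.7321i]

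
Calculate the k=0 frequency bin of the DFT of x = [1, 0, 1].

X[0] = Σ(n=0 to 2) x[n] · ω_3^0 = Σ x[n]
= (1) + (0) + (1)

X[0] = 2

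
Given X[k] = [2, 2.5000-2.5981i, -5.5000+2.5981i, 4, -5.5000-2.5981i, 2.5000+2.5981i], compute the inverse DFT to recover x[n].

x[n] = (1/6) Σ(k=0 to 5) X[k] · e^(2πikn/6)

Computing each x[n]:
x[0] = 0
x[1] = 1
x[2] = 3
x[3] = -3
x[4] = 0
x[5] = 1

x = [0, 1, 3, -3, 0, 1]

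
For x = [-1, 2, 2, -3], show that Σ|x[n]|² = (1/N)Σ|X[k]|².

Time domain:
Σ|x[n]|² = |-1|² + |2|² + |2|² + |-3|² = 18.0000

Frequency domain:
(1/4)Σ|X[k]|² = (1/4)(|0|² + |-3-5i|² + |2|² + |-3+5i|²) = (1/4)·72.0000 = 18.0000

Both sides agree, confirming Parseval's theorem.

Σ|x[n]|² = (1/N)Σ|X[k]|² = 18.0000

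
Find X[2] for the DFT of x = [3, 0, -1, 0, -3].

X[2] = Σ(n=0 to 4) x[n] · ω_5^(2n) where ω_5 = e^(-2πi/5)
= (3)·ω_5^0 + (0)·ω_5^2 + (-1)·ω_5^4 + (0)·ω_5^6 + (-3)·ω_5^8

X[2] = 5.1180-2.7144i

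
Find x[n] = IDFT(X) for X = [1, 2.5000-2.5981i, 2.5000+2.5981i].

x[n] = (1/3) Σ(k=0 to 2) X[k] · e^(2πikn/3)

Computing each x[n]:
x[0] = 2
x[1] = 1
x[2] = -2

x = [2, 1, -2]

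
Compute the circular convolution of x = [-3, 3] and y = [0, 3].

(x ⊛ y)[n] = Σ(m=0 to 1) x[m] · y[(n-m) mod 2]

Computing each output sample:
(x ⊛ y)[0] = 9
(x ⊛ y)[1] = -9

x ⊛ y = [9, -9]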